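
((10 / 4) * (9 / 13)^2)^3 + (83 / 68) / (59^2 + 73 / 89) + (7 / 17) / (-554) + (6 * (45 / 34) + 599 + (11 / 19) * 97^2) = 405221958193499369087 / 66912731639790699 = 6055.98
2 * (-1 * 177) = -354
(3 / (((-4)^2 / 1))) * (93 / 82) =279 / 1312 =0.21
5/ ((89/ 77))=385/ 89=4.33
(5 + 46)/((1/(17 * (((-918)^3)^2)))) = 518889860916020860608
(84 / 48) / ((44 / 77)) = 49 / 16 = 3.06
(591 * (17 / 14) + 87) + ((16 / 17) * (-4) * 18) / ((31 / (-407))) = 12500751 / 7378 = 1694.33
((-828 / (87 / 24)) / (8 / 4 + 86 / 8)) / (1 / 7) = -61824 / 493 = -125.40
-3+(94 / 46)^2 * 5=9458 / 529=17.88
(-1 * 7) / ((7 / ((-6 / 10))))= 0.60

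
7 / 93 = 0.08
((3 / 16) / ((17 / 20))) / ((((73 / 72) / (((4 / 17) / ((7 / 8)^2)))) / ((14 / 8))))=17280 / 147679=0.12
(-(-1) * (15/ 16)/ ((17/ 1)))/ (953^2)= 15/ 247032848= 0.00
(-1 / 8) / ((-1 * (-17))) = -1 / 136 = -0.01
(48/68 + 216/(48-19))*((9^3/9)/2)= 162810/493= 330.24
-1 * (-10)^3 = 1000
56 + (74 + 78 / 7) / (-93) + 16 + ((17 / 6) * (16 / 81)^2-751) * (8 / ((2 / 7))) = -89498186696 / 4271211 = -20953.82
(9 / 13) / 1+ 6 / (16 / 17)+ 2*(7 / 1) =2191 / 104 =21.07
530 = 530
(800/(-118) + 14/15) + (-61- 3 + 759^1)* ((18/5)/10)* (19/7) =834179/1239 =673.27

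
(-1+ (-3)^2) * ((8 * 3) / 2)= 96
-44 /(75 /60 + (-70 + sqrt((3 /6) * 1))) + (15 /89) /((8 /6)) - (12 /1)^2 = -3855796723 /26919652 + 352 * sqrt(2) /75617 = -143.23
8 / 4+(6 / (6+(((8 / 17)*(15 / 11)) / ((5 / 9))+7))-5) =-6819 / 2647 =-2.58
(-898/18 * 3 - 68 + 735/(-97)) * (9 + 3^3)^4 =-36697370112/97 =-378323403.22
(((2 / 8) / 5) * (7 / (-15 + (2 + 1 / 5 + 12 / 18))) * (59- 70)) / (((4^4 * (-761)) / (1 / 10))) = -33 / 202608640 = -0.00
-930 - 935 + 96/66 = -20499/11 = -1863.55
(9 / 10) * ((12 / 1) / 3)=18 / 5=3.60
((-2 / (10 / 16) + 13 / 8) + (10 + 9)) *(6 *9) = 18819 / 20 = 940.95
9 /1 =9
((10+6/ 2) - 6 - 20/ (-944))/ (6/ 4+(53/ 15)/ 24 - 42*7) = -0.02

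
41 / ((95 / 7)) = 287 / 95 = 3.02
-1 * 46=-46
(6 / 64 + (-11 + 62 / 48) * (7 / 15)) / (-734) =6389 / 1056960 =0.01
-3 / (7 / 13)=-39 / 7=-5.57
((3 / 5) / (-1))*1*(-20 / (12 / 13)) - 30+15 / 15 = -16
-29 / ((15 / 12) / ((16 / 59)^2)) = -29696 / 17405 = -1.71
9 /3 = 3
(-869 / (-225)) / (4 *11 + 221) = 0.01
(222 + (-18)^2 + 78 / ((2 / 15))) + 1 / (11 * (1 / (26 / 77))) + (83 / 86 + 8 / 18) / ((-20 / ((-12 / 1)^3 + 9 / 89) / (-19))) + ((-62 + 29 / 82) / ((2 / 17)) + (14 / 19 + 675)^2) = 873015117035217769 / 1919079306760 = 454913.52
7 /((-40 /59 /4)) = -413 /10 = -41.30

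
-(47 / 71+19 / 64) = -0.96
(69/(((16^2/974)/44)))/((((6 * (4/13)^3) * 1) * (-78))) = -20822659/24576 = -847.28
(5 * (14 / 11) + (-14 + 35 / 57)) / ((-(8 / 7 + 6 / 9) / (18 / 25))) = 2.79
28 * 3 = 84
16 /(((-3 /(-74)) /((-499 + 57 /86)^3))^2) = 8482698876712362712320955958281 /56892267441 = 149101086285747475316.92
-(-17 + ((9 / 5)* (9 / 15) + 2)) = 348 / 25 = 13.92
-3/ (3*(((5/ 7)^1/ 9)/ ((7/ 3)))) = -147/ 5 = -29.40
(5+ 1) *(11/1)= 66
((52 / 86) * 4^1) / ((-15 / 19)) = -1976 / 645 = -3.06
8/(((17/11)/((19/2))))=836/17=49.18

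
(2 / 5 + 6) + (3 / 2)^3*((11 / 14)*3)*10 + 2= 24627 / 280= 87.95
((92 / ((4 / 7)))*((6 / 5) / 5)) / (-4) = -9.66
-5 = -5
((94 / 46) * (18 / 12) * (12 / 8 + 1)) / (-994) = -705 / 91448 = -0.01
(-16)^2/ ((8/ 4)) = 128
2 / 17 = 0.12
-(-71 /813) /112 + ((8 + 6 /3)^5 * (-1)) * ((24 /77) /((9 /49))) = -169971199219 /1001616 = -169696.97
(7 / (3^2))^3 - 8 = -7.53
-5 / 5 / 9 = -1 / 9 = -0.11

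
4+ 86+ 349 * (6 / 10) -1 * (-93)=1962 / 5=392.40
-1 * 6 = -6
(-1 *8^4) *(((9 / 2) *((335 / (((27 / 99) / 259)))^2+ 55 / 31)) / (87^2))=-57831726611394560 / 234639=-246471075189.52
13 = 13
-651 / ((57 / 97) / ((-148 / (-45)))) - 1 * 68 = -3173392 / 855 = -3711.57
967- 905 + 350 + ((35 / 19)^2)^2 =55192877 / 130321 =423.51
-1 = -1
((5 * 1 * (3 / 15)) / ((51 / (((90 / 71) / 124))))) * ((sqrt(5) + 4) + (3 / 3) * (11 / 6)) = 0.00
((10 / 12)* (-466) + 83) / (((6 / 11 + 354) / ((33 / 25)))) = -27709 / 24375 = -1.14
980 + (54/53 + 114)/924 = 3999888/4081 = 980.12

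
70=70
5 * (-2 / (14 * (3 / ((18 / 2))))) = -15 / 7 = -2.14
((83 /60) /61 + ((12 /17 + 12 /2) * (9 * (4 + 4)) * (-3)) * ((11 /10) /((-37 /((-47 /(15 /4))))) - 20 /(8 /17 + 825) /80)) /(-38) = 87106004593877 /6138126817800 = 14.19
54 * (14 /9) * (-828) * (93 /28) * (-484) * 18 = 2012576544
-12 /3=-4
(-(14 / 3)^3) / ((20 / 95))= -13034 / 27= -482.74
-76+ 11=-65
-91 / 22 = -4.14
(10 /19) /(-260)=-1 /494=-0.00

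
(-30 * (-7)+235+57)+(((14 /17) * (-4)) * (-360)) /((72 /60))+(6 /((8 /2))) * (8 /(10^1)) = 126772 /85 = 1491.44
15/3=5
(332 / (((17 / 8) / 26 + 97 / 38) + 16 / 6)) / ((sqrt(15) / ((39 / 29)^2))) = 29.25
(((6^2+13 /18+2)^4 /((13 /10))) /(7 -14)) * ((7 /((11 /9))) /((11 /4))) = -1180051922405 /2293434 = -514534.94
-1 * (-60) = 60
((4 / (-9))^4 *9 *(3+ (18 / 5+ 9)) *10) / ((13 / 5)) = 5120 / 243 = 21.07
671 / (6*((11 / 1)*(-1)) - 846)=-671 / 912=-0.74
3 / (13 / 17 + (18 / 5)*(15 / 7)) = 357 / 1009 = 0.35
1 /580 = 0.00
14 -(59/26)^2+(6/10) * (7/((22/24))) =499417/37180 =13.43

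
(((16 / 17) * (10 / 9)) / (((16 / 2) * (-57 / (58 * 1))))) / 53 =-1160 / 462213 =-0.00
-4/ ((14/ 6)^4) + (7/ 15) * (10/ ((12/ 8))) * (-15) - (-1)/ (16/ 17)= -5271341/ 115248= -45.74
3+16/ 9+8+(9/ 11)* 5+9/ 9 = 17.87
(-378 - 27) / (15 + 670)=-81 / 137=-0.59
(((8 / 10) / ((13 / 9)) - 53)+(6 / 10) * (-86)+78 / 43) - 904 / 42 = -123.76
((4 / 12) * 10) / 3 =10 / 9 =1.11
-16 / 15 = -1.07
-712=-712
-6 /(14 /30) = -90 /7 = -12.86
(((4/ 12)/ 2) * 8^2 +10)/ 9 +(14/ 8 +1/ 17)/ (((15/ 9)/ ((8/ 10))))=3.16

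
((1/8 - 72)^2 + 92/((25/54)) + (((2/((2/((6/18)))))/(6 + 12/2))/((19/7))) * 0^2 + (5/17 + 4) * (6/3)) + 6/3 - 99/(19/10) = 2751039371/516800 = 5323.22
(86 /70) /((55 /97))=4171 /1925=2.17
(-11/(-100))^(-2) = 10000/121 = 82.64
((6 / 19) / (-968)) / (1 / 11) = -3 / 836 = -0.00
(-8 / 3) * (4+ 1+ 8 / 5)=-88 / 5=-17.60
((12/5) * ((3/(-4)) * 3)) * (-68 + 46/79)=143802/395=364.06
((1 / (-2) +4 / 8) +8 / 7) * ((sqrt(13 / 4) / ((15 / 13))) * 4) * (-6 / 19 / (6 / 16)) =-6.01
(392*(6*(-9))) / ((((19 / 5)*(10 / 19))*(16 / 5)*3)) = -2205 / 2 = -1102.50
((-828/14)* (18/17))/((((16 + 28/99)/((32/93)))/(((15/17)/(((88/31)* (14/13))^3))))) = -439211565/10746952832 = -0.04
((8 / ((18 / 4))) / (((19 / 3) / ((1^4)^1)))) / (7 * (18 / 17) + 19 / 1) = 272 / 25593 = 0.01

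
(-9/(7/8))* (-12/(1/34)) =29376/7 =4196.57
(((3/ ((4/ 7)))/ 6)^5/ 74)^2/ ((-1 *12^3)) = -282475249/ 10160312074371072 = -0.00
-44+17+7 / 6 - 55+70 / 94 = -22585 / 282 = -80.09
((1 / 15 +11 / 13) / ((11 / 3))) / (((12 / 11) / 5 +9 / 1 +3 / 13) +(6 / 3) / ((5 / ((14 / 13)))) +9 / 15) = 178 / 7493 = 0.02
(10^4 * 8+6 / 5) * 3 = 1200018 / 5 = 240003.60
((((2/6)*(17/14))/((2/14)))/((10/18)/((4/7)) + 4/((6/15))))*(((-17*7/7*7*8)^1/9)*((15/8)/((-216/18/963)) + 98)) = 3396617/2370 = 1433.17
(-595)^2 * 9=3186225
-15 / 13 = -1.15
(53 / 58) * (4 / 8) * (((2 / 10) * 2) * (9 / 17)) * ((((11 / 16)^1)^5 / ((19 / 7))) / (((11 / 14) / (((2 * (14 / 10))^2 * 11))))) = 0.60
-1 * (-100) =100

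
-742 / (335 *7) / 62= -53 / 10385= -0.01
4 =4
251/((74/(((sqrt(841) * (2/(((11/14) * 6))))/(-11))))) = -50953/13431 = -3.79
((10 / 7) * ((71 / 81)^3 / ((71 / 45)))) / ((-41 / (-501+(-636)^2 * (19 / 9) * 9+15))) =-215220958100 / 1883007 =-114296.42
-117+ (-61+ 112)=-66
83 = 83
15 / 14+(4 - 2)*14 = 407 / 14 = 29.07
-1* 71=-71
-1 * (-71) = 71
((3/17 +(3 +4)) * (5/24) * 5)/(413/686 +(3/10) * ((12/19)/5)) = 35494375/3038478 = 11.68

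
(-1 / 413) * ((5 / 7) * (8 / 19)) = -40 / 54929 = -0.00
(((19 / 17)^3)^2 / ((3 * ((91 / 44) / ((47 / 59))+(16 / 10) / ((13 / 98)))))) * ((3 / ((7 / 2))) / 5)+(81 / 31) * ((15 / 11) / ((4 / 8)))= 7.13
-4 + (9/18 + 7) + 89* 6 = 1075/2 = 537.50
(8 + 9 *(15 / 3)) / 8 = 53 / 8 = 6.62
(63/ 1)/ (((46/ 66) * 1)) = 2079/ 23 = 90.39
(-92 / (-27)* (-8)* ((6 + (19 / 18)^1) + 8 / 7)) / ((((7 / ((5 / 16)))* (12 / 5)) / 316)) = -46924025 / 35721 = -1313.63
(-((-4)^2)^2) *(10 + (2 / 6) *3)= -2816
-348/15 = -116/5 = -23.20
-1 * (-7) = 7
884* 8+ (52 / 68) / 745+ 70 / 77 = 985362473 / 139315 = 7072.91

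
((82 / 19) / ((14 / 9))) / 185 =369 / 24605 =0.01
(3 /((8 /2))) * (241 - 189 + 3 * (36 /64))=2577 /64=40.27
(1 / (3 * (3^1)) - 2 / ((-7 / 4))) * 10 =790 / 63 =12.54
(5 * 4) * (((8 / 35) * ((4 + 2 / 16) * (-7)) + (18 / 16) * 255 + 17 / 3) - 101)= 3698.83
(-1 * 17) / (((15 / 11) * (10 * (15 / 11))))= -2057 / 2250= -0.91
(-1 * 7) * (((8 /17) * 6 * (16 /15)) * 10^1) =-3584 /17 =-210.82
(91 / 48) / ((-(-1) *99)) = 91 / 4752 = 0.02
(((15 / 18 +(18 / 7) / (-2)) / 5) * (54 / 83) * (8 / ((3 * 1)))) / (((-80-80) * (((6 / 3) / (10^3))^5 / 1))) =30658347676.42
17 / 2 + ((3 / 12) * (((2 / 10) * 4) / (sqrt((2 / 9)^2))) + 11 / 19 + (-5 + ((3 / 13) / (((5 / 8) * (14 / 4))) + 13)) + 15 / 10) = 67723 / 3458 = 19.58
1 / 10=0.10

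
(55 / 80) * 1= 11 / 16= 0.69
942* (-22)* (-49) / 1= 1015476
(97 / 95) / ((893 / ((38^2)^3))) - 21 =809027833 / 235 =3442671.63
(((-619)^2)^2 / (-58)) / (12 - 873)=146812351921 / 49938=2939892.51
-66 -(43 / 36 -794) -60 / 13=337985 / 468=722.19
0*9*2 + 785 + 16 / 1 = 801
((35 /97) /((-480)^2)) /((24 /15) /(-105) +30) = 245 /4690864128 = 0.00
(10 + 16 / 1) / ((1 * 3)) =26 / 3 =8.67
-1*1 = -1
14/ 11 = 1.27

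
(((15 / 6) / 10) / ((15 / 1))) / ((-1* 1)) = -1 / 60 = -0.02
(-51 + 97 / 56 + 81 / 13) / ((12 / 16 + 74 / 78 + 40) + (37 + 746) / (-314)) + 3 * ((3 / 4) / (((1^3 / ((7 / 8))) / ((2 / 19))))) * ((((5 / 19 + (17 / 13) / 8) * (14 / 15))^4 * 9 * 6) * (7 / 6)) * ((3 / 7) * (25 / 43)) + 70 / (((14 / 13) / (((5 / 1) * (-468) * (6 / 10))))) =-11235979055488713360426208599 / 123119153739189702348800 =-91261.02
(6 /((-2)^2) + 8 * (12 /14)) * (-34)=-1989 /7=-284.14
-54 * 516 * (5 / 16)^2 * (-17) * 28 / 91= 1480275 / 104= 14233.41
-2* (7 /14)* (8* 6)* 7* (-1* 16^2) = 86016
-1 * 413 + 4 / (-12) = -1240 / 3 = -413.33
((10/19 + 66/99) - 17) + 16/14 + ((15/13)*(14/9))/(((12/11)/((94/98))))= -407263/31122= -13.09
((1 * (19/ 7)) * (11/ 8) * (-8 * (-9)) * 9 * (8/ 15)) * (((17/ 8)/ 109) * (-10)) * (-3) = 575586/ 763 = 754.37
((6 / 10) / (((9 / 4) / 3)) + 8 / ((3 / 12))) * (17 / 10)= 1394 / 25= 55.76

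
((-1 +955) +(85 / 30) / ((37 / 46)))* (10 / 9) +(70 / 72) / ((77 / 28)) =11695235 / 10989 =1064.27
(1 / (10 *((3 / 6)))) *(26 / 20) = 13 / 50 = 0.26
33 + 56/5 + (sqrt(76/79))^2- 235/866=15355749/342070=44.89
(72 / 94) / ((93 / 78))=936 / 1457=0.64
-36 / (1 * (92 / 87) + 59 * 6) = -1566 / 15445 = -0.10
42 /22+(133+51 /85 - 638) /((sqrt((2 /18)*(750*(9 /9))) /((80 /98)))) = 21 /11 - 10088*sqrt(30) /1225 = -43.20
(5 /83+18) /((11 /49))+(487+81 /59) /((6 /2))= 39308009 /161601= 243.24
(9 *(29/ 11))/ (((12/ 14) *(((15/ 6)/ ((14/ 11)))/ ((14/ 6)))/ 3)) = 59682/ 605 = 98.65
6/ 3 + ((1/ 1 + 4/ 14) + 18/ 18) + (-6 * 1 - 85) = -607/ 7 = -86.71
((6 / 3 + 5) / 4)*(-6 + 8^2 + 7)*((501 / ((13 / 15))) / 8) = 263025 / 32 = 8219.53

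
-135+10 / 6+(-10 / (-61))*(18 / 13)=-316660 / 2379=-133.11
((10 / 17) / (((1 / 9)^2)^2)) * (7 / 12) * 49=3750705 / 34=110314.85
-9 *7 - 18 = -81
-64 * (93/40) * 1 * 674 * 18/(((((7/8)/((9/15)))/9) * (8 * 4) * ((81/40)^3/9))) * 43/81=-9200046080/45927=-200318.90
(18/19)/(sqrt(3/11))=1.81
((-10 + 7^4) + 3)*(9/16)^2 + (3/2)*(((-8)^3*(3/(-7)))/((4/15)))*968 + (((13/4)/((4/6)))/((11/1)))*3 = 11783314953/9856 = 1195547.38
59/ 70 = 0.84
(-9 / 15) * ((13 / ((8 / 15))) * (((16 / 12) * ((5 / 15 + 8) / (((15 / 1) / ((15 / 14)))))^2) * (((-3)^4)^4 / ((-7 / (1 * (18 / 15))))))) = 69950921625 / 1372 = 50984636.75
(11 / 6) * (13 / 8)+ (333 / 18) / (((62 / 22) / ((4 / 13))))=96701 / 19344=5.00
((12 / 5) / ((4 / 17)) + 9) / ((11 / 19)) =1824 / 55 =33.16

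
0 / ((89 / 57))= 0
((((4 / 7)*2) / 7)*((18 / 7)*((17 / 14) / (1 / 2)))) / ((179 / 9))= 22032 / 429779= 0.05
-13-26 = -39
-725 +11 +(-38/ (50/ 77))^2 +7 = 1698494/ 625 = 2717.59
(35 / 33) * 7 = 245 / 33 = 7.42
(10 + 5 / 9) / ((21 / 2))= 190 / 189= 1.01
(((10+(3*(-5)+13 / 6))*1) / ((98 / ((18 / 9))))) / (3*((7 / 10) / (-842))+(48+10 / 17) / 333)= -135052590 / 334965911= -0.40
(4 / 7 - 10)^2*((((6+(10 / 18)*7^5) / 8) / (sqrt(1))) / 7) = 10174769 / 686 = 14832.02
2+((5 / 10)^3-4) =-15 / 8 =-1.88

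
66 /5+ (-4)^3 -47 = -489 /5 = -97.80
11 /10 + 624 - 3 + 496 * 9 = 50861 /10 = 5086.10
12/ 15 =4/ 5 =0.80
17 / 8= 2.12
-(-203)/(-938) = -29/134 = -0.22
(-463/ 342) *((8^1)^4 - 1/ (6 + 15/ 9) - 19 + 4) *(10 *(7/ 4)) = -20013175/ 207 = -96682.00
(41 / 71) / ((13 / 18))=0.80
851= 851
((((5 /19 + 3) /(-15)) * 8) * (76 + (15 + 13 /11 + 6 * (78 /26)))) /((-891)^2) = -200384 /829605645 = -0.00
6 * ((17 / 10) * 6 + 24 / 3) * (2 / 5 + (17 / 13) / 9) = 4466 / 75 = 59.55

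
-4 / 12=-0.33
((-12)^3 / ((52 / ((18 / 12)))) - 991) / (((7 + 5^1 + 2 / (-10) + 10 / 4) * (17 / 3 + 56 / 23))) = -9336390 / 1039181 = -8.98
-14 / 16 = -7 / 8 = -0.88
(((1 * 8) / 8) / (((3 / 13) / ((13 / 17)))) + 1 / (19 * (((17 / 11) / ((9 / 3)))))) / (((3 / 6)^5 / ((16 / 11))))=1694720 / 10659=158.99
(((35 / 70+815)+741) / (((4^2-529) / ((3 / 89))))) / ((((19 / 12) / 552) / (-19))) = 677.46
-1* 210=-210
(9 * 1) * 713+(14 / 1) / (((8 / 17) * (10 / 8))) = 32204 / 5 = 6440.80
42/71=0.59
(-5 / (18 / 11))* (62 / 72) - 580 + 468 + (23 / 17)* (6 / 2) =-110.57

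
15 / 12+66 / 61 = 569 / 244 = 2.33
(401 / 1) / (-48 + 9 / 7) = -2807 / 327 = -8.58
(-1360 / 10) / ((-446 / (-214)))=-65.26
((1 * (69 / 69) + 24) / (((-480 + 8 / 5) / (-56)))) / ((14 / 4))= 250 / 299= 0.84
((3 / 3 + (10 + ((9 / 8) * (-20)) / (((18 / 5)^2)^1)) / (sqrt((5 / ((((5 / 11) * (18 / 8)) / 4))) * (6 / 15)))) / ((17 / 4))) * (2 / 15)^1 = 8 / 255 + 7 * sqrt(110) / 792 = 0.12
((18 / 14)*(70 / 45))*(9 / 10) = 9 / 5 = 1.80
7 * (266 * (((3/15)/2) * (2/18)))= 20.69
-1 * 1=-1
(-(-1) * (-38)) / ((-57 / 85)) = 170 / 3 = 56.67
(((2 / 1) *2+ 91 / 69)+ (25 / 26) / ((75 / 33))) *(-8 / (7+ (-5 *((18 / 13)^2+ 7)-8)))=133913 / 132894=1.01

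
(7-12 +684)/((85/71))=48209/85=567.16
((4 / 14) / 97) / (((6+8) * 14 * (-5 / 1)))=-1 / 332710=-0.00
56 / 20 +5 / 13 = 207 / 65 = 3.18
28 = 28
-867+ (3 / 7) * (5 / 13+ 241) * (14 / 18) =-10225 / 13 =-786.54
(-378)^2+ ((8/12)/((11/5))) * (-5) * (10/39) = 183891208/1287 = 142883.61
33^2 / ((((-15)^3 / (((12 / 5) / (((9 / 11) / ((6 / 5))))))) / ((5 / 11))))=-0.52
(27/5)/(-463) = -27/2315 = -0.01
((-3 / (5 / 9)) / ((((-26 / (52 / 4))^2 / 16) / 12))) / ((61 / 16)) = -20736 / 305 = -67.99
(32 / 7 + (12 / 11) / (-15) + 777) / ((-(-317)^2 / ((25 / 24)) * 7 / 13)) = -19557005 / 1299925704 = -0.02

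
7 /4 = 1.75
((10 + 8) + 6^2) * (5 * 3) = 810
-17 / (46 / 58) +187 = 3808 / 23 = 165.57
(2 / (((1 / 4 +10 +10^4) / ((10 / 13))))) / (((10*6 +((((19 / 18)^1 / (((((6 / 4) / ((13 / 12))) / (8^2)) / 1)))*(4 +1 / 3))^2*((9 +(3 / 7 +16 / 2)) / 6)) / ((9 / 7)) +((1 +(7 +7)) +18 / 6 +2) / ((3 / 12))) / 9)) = 10628820 / 777099383496631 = 0.00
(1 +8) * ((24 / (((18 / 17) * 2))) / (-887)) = -0.11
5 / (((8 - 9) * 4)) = -5 / 4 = -1.25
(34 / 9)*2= 68 / 9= 7.56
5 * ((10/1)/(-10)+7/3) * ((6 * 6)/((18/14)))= 560/3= 186.67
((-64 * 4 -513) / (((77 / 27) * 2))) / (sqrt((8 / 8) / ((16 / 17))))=-41526 * sqrt(17) / 1309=-130.80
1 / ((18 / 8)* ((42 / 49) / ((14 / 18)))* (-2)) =-49 / 243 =-0.20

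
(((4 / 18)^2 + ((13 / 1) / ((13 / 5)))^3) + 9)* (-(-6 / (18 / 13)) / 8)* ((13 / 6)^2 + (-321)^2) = 261815615165 / 34992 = 7482156.35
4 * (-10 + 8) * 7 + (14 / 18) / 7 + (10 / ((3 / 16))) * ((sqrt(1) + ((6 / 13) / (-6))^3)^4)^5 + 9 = 368268673767696418171907691342201617182262453284156133319923411491258 / 61779394554702204403765198830996608620833637478976299440016759727609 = 5.96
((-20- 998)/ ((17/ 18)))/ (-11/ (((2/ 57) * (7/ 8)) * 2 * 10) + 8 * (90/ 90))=641340/ 5899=108.72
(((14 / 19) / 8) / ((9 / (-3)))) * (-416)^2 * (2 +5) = -2119936 / 57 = -37191.86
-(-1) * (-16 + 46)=30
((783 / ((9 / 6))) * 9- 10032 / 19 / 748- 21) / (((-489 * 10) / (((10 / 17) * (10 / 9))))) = -88330 / 141321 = -0.63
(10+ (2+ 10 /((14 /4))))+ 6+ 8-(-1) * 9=37.86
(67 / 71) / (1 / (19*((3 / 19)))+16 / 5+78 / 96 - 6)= -0.57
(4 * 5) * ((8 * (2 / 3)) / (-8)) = -40 / 3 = -13.33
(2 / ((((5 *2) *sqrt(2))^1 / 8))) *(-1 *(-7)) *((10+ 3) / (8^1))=12.87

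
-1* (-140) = 140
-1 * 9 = -9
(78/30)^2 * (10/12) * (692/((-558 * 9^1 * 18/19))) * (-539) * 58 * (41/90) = 356005763113/30508650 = 11669.01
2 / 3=0.67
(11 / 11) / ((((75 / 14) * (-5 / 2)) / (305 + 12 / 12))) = -2856 / 125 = -22.85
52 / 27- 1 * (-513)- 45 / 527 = 7325666 / 14229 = 514.84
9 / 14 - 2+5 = 51 / 14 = 3.64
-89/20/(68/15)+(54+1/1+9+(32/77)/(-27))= 35627435/565488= 63.00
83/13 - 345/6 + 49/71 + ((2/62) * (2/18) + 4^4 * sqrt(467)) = -25968869/515034 + 256 * sqrt(467) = 5481.79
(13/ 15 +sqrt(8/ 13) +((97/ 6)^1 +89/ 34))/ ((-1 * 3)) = -5011/ 765 - 2 * sqrt(26)/ 39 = -6.81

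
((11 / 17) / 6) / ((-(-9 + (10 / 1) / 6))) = 1 / 68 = 0.01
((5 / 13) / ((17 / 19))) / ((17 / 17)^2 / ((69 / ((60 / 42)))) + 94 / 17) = 45885 / 592436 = 0.08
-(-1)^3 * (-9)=-9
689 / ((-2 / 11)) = -7579 / 2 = -3789.50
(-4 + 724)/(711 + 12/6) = 720/713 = 1.01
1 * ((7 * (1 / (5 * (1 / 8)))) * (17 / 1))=952 / 5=190.40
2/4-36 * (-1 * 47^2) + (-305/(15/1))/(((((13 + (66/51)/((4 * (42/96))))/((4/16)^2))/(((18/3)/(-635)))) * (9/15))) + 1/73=28930544647367/363794040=79524.52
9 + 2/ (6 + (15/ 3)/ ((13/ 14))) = 679/ 74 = 9.18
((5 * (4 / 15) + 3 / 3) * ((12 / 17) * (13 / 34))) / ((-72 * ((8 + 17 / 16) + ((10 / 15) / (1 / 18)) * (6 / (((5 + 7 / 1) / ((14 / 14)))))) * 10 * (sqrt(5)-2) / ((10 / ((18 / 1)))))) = -182 * sqrt(5) / 5641569-364 / 5641569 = -0.00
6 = 6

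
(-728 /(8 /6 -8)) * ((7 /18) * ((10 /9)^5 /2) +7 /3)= 257535278 /885735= 290.76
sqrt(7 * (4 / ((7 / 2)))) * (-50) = -141.42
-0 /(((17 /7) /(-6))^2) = 0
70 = 70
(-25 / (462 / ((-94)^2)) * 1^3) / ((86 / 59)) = -3258275 / 9933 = -328.03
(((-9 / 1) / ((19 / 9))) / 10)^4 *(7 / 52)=301327047 / 67766920000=0.00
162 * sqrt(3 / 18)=27 * sqrt(6)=66.14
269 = 269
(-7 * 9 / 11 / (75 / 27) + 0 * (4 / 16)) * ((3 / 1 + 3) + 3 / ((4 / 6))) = -11907 / 550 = -21.65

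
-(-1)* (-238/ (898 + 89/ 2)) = -476/ 1885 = -0.25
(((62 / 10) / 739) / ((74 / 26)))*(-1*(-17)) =6851 / 136715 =0.05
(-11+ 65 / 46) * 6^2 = -7938 / 23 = -345.13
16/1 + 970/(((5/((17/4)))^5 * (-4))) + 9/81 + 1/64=-1053755161/11520000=-91.47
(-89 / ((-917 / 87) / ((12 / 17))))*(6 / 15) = 185832 / 77945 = 2.38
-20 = -20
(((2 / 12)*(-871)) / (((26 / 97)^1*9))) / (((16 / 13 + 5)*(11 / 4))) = -84487 / 24057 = -3.51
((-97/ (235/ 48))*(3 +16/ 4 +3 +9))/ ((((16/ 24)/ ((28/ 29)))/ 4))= -14861952/ 6815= -2180.77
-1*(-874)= 874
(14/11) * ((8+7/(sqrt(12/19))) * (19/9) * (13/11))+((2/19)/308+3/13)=96532421/3765762+12103 * sqrt(57)/3267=53.60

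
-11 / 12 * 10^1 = -55 / 6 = -9.17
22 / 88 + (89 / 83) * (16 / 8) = 795 / 332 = 2.39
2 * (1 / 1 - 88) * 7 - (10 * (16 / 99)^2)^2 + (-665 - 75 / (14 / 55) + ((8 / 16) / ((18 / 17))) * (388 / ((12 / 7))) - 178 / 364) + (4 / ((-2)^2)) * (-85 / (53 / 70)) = -4046579314085213 / 1853181822492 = -2183.58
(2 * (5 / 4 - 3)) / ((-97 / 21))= 147 / 194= 0.76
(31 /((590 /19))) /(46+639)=589 /404150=0.00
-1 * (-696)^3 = 337153536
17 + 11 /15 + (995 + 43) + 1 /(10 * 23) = 728459 /690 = 1055.74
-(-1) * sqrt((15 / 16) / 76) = sqrt(285) / 152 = 0.11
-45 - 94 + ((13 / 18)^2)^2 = -14563103 / 104976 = -138.73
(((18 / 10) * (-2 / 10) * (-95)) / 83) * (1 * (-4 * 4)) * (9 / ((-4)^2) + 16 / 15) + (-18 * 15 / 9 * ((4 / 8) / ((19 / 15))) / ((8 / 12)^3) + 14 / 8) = -15441299 / 315400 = -48.96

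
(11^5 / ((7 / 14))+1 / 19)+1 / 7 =42839592 / 133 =322102.20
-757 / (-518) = 757 / 518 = 1.46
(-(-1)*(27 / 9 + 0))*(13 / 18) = 13 / 6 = 2.17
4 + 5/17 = 73/17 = 4.29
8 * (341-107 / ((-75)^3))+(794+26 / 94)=69840180857 / 19828125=3522.28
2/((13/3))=6/13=0.46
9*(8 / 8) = 9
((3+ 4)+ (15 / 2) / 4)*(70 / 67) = 2485 / 268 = 9.27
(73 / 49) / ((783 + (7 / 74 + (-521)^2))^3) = 0.00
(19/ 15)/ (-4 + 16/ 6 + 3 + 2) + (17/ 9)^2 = 17434/ 4455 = 3.91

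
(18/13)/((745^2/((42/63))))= 12/7215325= 0.00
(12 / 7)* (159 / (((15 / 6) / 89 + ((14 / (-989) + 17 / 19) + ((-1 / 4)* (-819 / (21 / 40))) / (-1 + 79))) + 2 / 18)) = 57436871256 / 1268502179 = 45.28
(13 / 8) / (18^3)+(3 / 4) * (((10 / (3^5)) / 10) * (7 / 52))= 421 / 606528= 0.00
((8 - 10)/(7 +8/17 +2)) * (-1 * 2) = 68/161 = 0.42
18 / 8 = 9 / 4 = 2.25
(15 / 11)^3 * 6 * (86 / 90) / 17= 19350 / 22627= 0.86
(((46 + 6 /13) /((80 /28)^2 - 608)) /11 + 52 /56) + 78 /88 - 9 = -26450223 /3677674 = -7.19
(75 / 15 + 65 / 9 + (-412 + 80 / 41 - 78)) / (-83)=175580 / 30627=5.73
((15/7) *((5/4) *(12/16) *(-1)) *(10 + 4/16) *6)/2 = -27675/448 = -61.77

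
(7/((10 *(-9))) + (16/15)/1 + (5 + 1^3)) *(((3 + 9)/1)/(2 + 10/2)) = 1258/105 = 11.98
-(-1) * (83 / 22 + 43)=1029 / 22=46.77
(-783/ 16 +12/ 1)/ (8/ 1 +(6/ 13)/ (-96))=-7683/ 1663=-4.62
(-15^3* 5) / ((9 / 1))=-1875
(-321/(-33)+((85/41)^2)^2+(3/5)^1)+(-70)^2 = 766018656123/155416855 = 4928.80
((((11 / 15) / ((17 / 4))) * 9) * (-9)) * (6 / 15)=-2376 / 425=-5.59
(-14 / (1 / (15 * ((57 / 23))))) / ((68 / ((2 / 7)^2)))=-1710 / 2737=-0.62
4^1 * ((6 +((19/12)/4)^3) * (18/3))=145.49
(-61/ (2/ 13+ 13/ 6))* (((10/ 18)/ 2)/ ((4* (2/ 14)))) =-27755/ 2172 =-12.78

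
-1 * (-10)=10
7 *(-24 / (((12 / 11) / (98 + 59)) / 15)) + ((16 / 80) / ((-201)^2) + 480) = -73164190949 / 202005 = -362190.00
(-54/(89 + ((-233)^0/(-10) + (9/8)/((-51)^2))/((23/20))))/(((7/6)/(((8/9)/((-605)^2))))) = -425408/336503253625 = -0.00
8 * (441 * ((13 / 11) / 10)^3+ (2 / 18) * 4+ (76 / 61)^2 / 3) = 75320893853 / 5571732375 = 13.52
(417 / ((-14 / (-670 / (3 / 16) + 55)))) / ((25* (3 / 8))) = 1173716 / 105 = 11178.25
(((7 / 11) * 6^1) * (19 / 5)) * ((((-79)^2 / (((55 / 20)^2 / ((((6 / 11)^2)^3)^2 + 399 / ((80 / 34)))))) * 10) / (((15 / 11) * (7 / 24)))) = 484668536762581776414144 / 9493745839581025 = 51051349.48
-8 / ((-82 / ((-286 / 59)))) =-0.47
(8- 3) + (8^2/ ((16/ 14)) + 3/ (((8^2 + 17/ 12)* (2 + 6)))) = 95779/ 1570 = 61.01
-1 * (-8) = 8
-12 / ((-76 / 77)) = 231 / 19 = 12.16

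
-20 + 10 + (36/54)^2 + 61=463/9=51.44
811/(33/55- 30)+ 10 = -2585/147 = -17.59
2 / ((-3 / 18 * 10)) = -6 / 5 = -1.20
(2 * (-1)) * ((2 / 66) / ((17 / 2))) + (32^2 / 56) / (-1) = -71836 / 3927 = -18.29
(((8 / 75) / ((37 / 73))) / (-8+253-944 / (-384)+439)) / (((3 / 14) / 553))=36170624 / 45718125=0.79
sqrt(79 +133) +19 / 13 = 19 / 13 +2 * sqrt(53) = 16.02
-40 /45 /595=-8 /5355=-0.00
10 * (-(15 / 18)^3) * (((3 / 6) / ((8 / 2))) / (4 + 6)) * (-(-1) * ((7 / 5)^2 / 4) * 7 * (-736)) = 39445 / 216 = 182.62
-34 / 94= -17 / 47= -0.36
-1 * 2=-2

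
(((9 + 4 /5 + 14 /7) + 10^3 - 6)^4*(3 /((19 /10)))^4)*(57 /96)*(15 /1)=777146365762046415 /13718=56651579367403.88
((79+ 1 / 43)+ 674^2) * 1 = 19537266 / 43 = 454355.02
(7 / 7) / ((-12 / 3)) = -1 / 4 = -0.25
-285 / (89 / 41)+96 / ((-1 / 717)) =-6137733 / 89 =-68963.29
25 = 25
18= 18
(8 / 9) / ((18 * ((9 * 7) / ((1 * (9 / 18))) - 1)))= 4 / 10125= 0.00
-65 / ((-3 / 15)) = 325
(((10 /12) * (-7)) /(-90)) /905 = 0.00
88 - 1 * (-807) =895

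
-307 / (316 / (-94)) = 14429 / 158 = 91.32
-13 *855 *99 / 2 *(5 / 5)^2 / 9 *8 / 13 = -37620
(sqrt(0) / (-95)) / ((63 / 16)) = 0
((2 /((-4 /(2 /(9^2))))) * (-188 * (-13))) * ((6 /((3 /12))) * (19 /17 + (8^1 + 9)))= -6022016 /459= -13119.86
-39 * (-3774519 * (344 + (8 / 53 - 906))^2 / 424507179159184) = 32633021170565361 / 298110166564536964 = 0.11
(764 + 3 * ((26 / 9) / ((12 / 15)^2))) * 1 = 18661 / 24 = 777.54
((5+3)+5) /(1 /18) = 234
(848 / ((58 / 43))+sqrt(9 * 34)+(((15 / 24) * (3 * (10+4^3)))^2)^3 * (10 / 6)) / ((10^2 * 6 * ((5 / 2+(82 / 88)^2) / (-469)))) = -80160950712491903742103 / 29047142400 - 113498 * sqrt(34) / 163025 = -2759684570989.32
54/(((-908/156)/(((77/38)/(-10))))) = 81081/43130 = 1.88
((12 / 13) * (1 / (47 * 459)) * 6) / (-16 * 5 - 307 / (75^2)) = -15000 / 4677338809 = -0.00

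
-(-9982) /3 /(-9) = -9982 /27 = -369.70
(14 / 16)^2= 49 / 64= 0.77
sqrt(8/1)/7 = 2 * sqrt(2)/7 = 0.40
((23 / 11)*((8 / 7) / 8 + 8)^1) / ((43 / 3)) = 3933 / 3311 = 1.19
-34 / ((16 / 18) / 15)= -2295 / 4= -573.75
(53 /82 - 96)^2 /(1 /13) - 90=118110.16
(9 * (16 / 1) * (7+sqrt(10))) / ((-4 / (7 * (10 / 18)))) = -980 - 140 * sqrt(10) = -1422.72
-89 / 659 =-0.14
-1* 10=-10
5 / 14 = 0.36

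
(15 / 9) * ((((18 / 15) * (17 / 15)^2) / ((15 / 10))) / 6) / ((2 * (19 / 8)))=0.06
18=18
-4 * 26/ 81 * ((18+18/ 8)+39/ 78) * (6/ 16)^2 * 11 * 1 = -11869/ 288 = -41.21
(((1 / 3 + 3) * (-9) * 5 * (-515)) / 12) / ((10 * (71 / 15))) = 38625 / 284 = 136.00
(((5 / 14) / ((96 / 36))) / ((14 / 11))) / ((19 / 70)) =825 / 2128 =0.39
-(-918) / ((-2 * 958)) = -459 / 958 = -0.48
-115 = -115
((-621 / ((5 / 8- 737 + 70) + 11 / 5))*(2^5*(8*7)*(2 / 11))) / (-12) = -25.39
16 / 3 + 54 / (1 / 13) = 2122 / 3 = 707.33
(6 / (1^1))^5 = 7776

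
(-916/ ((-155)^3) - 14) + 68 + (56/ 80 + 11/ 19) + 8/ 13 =102823344229/ 1839594250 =55.89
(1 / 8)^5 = 1 / 32768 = 0.00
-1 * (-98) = 98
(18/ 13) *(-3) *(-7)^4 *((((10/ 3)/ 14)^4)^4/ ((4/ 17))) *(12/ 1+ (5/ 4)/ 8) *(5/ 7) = -5045318603515625/ 128521018278947391552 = -0.00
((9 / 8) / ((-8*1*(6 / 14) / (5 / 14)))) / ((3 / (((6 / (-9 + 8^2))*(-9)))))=27 / 704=0.04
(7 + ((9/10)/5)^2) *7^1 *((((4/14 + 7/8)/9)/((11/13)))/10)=2971189/3960000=0.75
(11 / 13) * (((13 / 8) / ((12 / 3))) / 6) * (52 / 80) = 143 / 3840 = 0.04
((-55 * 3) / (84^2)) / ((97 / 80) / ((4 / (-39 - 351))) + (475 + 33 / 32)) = -11 / 168315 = -0.00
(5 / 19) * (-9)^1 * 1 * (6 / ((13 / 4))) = -1080 / 247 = -4.37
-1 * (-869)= 869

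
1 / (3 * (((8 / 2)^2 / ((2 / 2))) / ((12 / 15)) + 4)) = 1 / 72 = 0.01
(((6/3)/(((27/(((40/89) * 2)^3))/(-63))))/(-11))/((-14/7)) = -3584000/23263977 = -0.15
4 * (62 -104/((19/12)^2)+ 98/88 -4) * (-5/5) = -280017/3971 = -70.52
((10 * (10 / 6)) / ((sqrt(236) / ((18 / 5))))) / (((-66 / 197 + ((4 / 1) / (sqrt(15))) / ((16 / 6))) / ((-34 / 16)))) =-3298765 * sqrt(885) / 1152742 - 5525850 * sqrt(59) / 576371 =-158.77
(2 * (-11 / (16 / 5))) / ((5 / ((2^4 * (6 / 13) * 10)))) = -1320 / 13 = -101.54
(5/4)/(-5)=-1/4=-0.25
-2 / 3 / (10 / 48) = -16 / 5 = -3.20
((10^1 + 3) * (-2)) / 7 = -26 / 7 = -3.71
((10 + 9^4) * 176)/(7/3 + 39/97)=84135084/199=422789.37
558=558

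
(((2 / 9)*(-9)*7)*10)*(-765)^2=-81931500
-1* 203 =-203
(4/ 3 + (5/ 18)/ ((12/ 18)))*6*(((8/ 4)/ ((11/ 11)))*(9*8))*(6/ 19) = 9072/ 19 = 477.47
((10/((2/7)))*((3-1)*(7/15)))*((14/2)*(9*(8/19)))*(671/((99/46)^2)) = 708369088/5643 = 125530.58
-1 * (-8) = 8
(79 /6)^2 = 6241 /36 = 173.36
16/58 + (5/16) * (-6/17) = 653/3944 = 0.17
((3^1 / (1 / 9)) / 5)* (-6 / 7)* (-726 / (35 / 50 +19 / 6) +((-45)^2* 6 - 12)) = -56142234 / 1015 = -55312.55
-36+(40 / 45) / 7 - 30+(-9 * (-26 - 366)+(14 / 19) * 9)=4152104 / 1197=3468.76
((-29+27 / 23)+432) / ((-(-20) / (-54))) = -125496 / 115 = -1091.27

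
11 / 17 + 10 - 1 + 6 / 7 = 1250 / 119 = 10.50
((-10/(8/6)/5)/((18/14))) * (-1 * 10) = 35/3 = 11.67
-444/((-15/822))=121656/5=24331.20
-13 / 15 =-0.87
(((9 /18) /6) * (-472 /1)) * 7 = -826 /3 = -275.33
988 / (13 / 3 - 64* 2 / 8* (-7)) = 2964 / 349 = 8.49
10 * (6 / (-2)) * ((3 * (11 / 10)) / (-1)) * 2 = 198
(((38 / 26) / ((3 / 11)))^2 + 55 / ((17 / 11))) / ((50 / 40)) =6651128 / 129285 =51.45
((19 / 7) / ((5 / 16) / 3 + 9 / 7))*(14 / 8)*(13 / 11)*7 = 145236 / 5137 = 28.27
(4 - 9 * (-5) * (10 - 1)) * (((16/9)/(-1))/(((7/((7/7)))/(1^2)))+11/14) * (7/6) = 27403/108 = 253.73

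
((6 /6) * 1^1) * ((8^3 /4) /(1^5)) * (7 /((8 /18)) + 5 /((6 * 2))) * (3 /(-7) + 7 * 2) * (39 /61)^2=299008320 /26047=11479.57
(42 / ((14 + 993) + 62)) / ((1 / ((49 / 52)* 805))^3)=1288828632968625 / 75154976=17148946.11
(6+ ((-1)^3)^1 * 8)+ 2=0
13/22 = 0.59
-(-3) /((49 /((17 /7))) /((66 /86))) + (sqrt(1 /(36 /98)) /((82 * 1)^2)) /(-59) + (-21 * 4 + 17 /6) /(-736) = 14614891 /65131584 - 7 * sqrt(2) /2380296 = 0.22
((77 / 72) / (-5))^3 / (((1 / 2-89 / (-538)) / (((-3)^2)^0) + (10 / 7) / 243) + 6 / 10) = -859651639 / 111688396800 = -0.01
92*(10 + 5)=1380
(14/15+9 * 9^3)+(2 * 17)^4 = 20143469/15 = 1342897.93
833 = 833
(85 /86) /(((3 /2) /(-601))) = -51085 /129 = -396.01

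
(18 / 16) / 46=9 / 368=0.02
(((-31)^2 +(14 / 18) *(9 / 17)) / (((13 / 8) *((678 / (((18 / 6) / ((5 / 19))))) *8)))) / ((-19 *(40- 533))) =8172 / 61558445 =0.00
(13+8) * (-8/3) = -56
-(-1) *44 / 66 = 2 / 3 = 0.67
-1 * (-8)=8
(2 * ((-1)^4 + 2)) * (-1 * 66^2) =-26136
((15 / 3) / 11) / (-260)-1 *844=-482769 / 572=-844.00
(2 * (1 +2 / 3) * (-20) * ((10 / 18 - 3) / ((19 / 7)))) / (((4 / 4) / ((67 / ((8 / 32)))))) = 8254400 / 513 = 16090.45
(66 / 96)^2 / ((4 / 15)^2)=27225 / 4096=6.65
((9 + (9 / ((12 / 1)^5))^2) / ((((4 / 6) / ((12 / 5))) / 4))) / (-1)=-6879707137 / 53084160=-129.60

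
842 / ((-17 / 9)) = -7578 / 17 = -445.76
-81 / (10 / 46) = -1863 / 5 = -372.60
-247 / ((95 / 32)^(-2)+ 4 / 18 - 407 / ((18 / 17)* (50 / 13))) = 2.48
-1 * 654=-654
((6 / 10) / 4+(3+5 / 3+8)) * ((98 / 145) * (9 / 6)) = 37681 / 2900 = 12.99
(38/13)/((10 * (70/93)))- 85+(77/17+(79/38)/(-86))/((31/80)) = -142981232497/1959043450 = -72.99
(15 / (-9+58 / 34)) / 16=-0.13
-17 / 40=-0.42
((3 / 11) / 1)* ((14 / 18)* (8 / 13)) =0.13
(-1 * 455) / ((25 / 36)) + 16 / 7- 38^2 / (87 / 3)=-713248 / 1015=-702.71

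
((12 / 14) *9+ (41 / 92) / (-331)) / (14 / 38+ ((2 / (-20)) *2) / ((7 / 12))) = 301.71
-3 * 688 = -2064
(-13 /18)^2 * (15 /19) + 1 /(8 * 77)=130643 /316008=0.41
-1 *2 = -2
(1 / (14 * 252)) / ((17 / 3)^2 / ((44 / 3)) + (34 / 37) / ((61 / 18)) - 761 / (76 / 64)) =-471713 / 1062396795054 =-0.00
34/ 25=1.36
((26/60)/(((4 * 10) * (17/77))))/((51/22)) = 11011/520200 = 0.02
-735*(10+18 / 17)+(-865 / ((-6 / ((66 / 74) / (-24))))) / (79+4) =-20368999195 / 2505936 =-8128.30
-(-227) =227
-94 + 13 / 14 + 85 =-113 / 14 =-8.07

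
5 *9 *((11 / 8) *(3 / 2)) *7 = 10395 / 16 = 649.69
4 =4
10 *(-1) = -10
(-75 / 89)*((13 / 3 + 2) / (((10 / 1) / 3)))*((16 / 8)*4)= -1140 / 89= -12.81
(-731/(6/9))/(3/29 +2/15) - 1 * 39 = -961989/206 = -4669.85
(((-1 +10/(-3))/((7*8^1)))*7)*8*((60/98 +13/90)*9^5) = -94874247/490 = -193620.91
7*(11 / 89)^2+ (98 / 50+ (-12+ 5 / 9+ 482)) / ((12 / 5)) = 210646604 / 1069335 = 196.99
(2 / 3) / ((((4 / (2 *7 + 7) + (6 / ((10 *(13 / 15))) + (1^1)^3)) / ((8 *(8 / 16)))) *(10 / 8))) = 1456 / 1285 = 1.13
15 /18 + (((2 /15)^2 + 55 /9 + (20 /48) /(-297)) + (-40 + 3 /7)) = -20339237 /623700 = -32.61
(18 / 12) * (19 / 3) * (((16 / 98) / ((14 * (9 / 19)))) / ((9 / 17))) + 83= 2318263 / 27783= 83.44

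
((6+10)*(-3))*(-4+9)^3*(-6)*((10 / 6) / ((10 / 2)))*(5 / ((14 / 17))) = 510000 / 7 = 72857.14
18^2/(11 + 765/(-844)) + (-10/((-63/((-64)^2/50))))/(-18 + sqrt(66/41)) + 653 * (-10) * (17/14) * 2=-4455520097242/281510355 - 2048 * sqrt(2706)/2081835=-15827.25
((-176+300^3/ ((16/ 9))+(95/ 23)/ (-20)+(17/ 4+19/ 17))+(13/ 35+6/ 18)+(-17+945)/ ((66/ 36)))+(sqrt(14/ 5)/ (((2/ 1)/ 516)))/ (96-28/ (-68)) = 4386* sqrt(70)/ 8195+6858902698324/ 451605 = 15187840.53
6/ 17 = 0.35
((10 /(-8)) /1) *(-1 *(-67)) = -335 /4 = -83.75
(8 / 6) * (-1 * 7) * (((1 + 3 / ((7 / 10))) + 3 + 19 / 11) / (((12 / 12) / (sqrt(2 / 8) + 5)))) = -514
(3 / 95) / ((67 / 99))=297 / 6365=0.05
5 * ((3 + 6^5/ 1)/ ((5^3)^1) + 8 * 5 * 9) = 52779/ 25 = 2111.16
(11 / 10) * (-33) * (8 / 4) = -363 / 5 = -72.60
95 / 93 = 1.02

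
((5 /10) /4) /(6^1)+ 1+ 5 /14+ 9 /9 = 799 /336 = 2.38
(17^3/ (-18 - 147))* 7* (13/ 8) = -447083/ 1320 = -338.70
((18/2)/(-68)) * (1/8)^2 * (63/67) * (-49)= 27783/291584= 0.10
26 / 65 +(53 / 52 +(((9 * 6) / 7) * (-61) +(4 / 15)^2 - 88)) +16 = -44314541 / 81900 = -541.08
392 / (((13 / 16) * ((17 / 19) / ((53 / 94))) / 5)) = 15789760 / 10387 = 1520.15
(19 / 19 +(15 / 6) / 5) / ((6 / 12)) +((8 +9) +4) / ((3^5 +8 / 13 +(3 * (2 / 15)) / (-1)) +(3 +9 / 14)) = 693033 / 224641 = 3.09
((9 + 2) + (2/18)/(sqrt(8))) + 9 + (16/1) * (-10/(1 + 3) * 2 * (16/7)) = -1140/7 + sqrt(2)/36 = -162.82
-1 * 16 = -16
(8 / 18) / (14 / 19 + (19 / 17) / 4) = 5168 / 11817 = 0.44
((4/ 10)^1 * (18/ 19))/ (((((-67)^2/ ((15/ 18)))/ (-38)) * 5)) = -12/ 22445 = -0.00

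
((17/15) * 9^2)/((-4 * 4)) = -5.74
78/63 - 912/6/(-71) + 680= 1018918/1491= 683.38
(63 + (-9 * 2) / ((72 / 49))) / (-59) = -203 / 236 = -0.86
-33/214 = -0.15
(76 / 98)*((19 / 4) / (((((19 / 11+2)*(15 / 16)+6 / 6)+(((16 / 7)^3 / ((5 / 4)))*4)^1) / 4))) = 4447520 / 12890901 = 0.35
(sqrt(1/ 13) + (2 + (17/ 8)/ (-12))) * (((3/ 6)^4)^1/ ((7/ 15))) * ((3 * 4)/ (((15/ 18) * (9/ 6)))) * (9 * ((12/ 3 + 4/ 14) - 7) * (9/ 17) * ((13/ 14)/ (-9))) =1539 * sqrt(13)/ 11662 + 166725/ 53312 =3.60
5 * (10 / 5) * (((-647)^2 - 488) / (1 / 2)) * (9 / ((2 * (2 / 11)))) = 206969895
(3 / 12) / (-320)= -1 / 1280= -0.00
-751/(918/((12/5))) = -1502/765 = -1.96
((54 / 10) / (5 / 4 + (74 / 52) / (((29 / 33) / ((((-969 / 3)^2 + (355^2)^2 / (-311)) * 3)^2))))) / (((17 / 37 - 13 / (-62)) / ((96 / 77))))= 66712494198528 / 250994656075465158775334621975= 0.00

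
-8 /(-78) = 4 /39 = 0.10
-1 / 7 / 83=-1 / 581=-0.00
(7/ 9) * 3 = 7/ 3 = 2.33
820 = 820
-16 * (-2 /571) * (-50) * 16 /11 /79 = -25600 /496199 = -0.05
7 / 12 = 0.58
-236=-236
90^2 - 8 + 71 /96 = 776903 /96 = 8092.74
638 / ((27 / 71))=45298 / 27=1677.70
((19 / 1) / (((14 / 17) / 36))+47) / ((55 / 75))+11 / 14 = 184411 / 154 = 1197.47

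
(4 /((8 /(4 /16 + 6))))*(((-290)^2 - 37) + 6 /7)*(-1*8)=-14711175 /7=-2101596.43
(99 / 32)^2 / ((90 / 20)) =1089 / 512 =2.13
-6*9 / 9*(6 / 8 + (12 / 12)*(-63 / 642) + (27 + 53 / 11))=-458607 / 2354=-194.82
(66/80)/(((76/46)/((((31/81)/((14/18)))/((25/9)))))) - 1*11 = -2902471/266000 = -10.91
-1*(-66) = 66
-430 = -430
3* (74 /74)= 3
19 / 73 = 0.26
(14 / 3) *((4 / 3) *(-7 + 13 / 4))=-70 / 3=-23.33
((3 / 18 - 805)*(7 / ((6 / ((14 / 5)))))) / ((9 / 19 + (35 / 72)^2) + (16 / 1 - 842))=1294790112 / 406438825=3.19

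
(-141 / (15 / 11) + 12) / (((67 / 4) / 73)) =-133444 / 335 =-398.34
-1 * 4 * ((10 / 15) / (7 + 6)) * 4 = -32 / 39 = -0.82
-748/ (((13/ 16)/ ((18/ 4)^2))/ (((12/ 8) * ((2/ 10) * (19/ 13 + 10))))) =-54165672/ 845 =-64101.39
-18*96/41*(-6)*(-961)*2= -19927296/41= -486031.61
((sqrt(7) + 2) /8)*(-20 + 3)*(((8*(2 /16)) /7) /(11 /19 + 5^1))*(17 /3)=-5491*sqrt(7) /17808 - 5491 /8904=-1.43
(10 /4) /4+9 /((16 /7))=4.56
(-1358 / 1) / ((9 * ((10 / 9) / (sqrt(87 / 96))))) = -679 * sqrt(58) / 40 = -129.28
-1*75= -75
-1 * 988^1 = -988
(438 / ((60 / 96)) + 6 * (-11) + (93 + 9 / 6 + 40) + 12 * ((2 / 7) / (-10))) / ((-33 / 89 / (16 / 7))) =-38324824 / 8085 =-4740.24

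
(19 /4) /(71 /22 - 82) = -209 /3466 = -0.06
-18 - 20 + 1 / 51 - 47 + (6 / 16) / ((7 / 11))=-241021 / 2856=-84.39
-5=-5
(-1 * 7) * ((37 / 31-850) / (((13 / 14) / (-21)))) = -54152154 / 403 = -134372.59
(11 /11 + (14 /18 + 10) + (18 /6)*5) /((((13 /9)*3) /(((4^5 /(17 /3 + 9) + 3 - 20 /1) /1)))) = 140021 /429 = 326.39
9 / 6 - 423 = -843 / 2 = -421.50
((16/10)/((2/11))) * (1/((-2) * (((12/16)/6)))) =-176/5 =-35.20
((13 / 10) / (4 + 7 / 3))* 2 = 39 / 95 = 0.41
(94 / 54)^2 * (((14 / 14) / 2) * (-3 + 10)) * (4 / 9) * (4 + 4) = 247408 / 6561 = 37.71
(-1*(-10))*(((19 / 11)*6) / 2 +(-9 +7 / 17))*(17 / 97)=-6370 / 1067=-5.97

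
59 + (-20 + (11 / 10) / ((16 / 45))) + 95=4387 / 32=137.09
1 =1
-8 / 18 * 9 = -4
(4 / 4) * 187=187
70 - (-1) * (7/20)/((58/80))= 2044/29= 70.48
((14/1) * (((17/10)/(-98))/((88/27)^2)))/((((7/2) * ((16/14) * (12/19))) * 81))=-969/8673280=-0.00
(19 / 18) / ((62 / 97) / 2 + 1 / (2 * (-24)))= 14744 / 4173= 3.53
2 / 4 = 1 / 2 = 0.50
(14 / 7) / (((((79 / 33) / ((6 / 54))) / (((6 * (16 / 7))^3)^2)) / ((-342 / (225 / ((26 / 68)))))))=-1417835276402688 / 3950065175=-358939.72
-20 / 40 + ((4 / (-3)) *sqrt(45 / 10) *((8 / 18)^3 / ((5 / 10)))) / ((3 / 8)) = -2048 *sqrt(2) / 2187 - 1 / 2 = -1.82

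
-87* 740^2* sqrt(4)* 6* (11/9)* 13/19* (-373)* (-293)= -992736336363200/19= -52249280861221.05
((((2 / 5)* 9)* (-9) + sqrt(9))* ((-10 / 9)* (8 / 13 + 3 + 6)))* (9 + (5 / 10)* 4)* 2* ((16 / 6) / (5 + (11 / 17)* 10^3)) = 7330400 / 259389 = 28.26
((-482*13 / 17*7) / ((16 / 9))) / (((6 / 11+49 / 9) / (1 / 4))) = -19540521 / 322592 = -60.57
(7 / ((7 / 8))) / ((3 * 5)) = 8 / 15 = 0.53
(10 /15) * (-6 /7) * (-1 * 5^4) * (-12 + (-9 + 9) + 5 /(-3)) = -102500 /21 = -4880.95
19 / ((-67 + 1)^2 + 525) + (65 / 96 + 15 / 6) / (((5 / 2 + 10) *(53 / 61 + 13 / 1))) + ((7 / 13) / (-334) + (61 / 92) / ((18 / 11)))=7023646363171 / 16495170812640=0.43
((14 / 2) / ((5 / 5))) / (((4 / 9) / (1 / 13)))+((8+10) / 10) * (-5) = -405 / 52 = -7.79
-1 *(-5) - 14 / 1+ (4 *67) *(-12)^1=-3225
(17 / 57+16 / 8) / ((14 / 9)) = 393 / 266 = 1.48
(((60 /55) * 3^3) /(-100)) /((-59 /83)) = 6723 /16225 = 0.41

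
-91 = -91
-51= -51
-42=-42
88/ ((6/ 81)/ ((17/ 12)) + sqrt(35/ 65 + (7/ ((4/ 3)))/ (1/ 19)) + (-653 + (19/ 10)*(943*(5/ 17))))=-963901224/ 1371160877 - 2059992*sqrt(67795)/ 9598126139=-0.76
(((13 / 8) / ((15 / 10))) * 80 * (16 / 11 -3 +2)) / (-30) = -130 / 99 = -1.31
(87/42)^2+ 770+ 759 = 300525/196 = 1533.29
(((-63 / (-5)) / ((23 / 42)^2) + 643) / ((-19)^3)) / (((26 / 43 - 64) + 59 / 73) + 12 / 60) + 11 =39086670987999 / 3552816685226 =11.00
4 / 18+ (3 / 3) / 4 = 17 / 36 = 0.47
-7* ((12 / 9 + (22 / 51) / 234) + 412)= -2893.35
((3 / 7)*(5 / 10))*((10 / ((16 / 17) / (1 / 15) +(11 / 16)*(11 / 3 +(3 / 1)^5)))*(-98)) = -8568 / 7495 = -1.14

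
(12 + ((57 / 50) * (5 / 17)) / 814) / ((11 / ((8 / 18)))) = 184513 / 380545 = 0.48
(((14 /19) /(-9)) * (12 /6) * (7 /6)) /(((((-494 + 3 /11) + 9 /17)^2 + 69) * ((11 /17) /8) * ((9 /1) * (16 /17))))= -45017819 /39283360573365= -0.00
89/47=1.89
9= 9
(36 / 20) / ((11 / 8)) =72 / 55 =1.31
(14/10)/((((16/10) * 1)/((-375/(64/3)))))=-7875/512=-15.38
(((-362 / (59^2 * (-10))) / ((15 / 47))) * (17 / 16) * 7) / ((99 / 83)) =84023639 / 413542800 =0.20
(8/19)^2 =64/361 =0.18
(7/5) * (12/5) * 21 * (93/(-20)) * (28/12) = -95697/125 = -765.58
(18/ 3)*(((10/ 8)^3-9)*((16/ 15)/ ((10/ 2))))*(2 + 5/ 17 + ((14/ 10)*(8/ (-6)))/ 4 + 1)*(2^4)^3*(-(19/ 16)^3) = 2230347889/ 12750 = 174929.25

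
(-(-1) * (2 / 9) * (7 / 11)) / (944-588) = 7 / 17622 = 0.00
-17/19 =-0.89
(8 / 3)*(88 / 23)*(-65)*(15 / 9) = -228800 / 207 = -1105.31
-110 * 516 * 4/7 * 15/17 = -3405600/119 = -28618.49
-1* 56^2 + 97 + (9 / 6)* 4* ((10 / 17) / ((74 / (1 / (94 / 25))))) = -89841582 / 29563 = -3038.99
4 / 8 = 1 / 2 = 0.50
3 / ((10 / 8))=2.40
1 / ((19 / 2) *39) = 2 / 741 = 0.00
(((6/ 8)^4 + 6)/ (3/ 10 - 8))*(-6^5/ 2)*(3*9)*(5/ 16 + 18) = 201849165/ 128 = 1576946.60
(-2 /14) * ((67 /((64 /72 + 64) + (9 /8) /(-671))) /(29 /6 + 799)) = -19421424 /105835029391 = -0.00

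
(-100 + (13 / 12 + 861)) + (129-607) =284.08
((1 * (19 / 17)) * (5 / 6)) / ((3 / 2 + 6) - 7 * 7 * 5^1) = -1 / 255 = -0.00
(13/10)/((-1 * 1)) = -13/10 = -1.30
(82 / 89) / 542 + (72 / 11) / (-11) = -1731607 / 2918399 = -0.59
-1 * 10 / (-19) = 10 / 19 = 0.53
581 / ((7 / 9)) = 747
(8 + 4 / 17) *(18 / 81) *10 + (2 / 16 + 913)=1140065 / 1224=931.43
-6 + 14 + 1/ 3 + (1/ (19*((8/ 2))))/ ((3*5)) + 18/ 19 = 3527/ 380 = 9.28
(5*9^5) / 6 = 98415 / 2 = 49207.50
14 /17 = 0.82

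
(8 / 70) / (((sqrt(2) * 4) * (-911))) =-sqrt(2) / 63770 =-0.00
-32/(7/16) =-512/7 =-73.14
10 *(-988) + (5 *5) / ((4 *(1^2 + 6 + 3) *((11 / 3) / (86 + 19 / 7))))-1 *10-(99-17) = -6133437 / 616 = -9956.88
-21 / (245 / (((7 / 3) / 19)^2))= -7 / 5415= -0.00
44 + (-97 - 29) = -82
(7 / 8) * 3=2.62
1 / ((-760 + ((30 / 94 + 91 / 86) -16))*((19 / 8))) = -0.00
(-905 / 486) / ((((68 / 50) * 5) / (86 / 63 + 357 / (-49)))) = 1687825 / 1041012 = 1.62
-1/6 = -0.17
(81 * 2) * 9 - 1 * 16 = 1442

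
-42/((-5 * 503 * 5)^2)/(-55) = 42/8697184375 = 0.00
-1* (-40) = 40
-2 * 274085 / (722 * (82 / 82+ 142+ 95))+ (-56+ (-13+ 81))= 108133 / 12274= 8.81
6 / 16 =3 / 8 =0.38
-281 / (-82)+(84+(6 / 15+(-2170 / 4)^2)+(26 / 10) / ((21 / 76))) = 1013925607 / 3444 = 294403.49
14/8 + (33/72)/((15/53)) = 1213/360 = 3.37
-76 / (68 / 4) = -76 / 17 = -4.47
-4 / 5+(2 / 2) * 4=16 / 5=3.20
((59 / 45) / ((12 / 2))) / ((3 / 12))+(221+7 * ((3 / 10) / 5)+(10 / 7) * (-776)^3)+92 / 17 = -107242691611057 / 160650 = -667554880.87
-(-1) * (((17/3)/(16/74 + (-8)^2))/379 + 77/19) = 208028375/51328728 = 4.05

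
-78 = -78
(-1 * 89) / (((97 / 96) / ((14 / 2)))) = -59808 / 97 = -616.58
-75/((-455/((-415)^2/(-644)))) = -44.08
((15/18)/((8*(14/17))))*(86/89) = 3655/29904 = 0.12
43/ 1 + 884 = 927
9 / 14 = 0.64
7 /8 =0.88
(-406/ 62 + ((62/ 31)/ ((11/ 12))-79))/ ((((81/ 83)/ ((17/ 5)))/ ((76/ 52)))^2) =-6810614229956/ 3150865575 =-2161.51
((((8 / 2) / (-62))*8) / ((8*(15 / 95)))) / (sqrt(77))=-0.05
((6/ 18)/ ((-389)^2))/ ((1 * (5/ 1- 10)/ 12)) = -4/ 756605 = -0.00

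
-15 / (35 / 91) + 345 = 306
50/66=25/33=0.76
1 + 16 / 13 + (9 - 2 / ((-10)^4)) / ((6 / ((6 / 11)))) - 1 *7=-2825013 / 715000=-3.95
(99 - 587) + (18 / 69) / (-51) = -190810 / 391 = -488.01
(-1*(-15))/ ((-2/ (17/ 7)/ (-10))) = 1275/ 7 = 182.14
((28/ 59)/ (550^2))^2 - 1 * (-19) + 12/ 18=1174591382422022/ 59724985546875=19.67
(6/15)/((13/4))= 0.12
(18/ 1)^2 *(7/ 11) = 2268/ 11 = 206.18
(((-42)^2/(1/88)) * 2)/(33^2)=3136/11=285.09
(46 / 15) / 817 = 46 / 12255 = 0.00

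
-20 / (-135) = 4 / 27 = 0.15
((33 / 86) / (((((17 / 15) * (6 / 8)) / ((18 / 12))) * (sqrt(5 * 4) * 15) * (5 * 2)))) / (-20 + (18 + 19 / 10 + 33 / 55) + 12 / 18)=99 * sqrt(5) / 255850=0.00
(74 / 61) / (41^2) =74 / 102541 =0.00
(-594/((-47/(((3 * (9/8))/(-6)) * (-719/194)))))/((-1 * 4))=-1921887/291776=-6.59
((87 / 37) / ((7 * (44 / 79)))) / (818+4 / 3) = 20619 / 28011368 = 0.00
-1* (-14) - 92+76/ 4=-59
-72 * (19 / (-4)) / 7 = 342 / 7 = 48.86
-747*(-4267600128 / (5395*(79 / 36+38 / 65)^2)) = 3235523713044480 / 42289009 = 76509802.18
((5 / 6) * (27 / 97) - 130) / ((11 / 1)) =-11.80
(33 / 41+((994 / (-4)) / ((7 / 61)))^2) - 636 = 768955829 / 164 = 4688755.05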